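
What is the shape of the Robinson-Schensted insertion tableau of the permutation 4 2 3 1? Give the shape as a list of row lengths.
Row-insert each entry into an empty tableau.

After inserting 4: P = [[4]].
After inserting 2: P = [[2], [4]].
After inserting 3: P = [[2, 3], [4]].
After inserting 1: P = [[1, 3], [2], [4]].

The final insertion tableau P = [[1, 3], [2], [4]] has shape [2, 1, 1].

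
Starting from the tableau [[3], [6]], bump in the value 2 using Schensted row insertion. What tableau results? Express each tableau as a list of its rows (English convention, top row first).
In row 1, 2 replaces 3 (the leftmost entry greater than 2); 3 is bumped to row 2. In row 2, 3 replaces 6 (the leftmost entry greater than 3); 6 is bumped to row 3. 6 starts a new row 3. The new tableau is [[2], [3], [6]].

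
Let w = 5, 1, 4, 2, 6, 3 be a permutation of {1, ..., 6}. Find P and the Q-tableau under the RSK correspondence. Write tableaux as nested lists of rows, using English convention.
Insert each entry of the permutation into P by Schensted row insertion, recording in Q the position of each new cell.

Insert 5: appended to row 1. P = [[5]].
Insert 1: 1 bumps 5 from row 1; 5 starts row 2. P = [[1], [5]].
Insert 4: appended to row 1. P = [[1, 4], [5]].
Insert 2: 2 bumps 4 from row 1; 4 bumps 5 from row 2; 5 starts row 3. P = [[1, 2], [4], [5]].
Insert 6: appended to row 1. P = [[1, 2, 6], [4], [5]].
Insert 3: 3 bumps 6 from row 1; 6 appends to row 2. P = [[1, 2, 3], [4, 6], [5]].

So P = [[1, 2, 3], [4, 6], [5]], Q = [[1, 3, 5], [2, 6], [4]].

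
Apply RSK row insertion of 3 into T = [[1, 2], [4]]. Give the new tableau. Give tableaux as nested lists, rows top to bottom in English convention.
3 is larger than every entry of row 1, so it is appended to row 1. The new tableau is [[1, 2, 3], [4]].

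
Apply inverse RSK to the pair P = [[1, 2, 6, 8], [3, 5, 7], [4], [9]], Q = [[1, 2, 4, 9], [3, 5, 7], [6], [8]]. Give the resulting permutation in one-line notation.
Reverse the RSK construction: for i from n down to 1, find the cell of Q containing i, remove the entry at that cell from P, and reverse-bump it up through P; the value ejected from row 1 is w(i).

Step i=9: Q has 9 at row 1, column 4; remove that cell from P, ejecting 8. So w(9) = 8. P is now [[1, 2, 6], [3, 5, 7], [4], [9]].
Step i=8: Q has 8 at row 4, column 1; remove 9 from row 4 of P and reverse-bump: 9 enters row 3 and ejects 4; 4 enters row 2 and ejects 3; 3 enters row 1 and ejects 2. So w(8) = 2. P is now [[1, 3, 6], [4, 5, 7], [9]].
Step i=7: Q has 7 at row 2, column 3; remove 7 from row 2 of P and reverse-bump: 7 enters row 1 and ejects 6. So w(7) = 6. P is now [[1, 3, 7], [4, 5], [9]].
Step i=6: Q has 6 at row 3, column 1; remove 9 from row 3 of P and reverse-bump: 9 enters row 2 and ejects 5; 5 enters row 1 and ejects 3. So w(6) = 3. P is now [[1, 5, 7], [4, 9]].
Step i=5: Q has 5 at row 2, column 2; remove 9 from row 2 of P and reverse-bump: 9 enters row 1 and ejects 7. So w(5) = 7. P is now [[1, 5, 9], [4]].
Step i=4: Q has 4 at row 1, column 3; remove that cell from P, ejecting 9. So w(4) = 9. P is now [[1, 5], [4]].
Step i=3: Q has 3 at row 2, column 1; remove 4 from row 2 of P and reverse-bump: 4 enters row 1 and ejects 1. So w(3) = 1. P is now [[4, 5]].
Step i=2: Q has 2 at row 1, column 2; remove that cell from P, ejecting 5. So w(2) = 5. P is now [[4]].
Step i=1: Q has 1 at row 1, column 1; remove that cell from P, ejecting 4. So w(1) = 4. P is now [].

So w = 4 5 1 9 7 3 6 2 8.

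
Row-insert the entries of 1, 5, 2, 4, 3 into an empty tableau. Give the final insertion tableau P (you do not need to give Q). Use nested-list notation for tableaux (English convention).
Insert 1: appended to row 1. P = [[1]].
Insert 5: appended to row 1. P = [[1, 5]].
Insert 2: 2 bumps 5 from row 1; 5 starts row 2. P = [[1, 2], [5]].
Insert 4: appended to row 1. P = [[1, 2, 4], [5]].
Insert 3: 3 bumps 4 from row 1; 4 bumps 5 from row 2; 5 starts row 3. P = [[1, 2, 3], [4], [5]].

So P = [[1, 2, 3], [4], [5]].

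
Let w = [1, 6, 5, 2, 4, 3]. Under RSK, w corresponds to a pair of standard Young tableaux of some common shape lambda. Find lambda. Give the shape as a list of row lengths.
RSK row insertion gives P = [[1, 2, 3], [4], [5], [6]], which has shape [3, 1, 1, 1].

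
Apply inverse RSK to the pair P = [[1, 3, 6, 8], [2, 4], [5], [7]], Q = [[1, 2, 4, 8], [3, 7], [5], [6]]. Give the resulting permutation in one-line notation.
Reverse the RSK construction: for i from n down to 1, find the cell of Q containing i, remove the entry at that cell from P, and reverse-bump it up through P; the value ejected from row 1 is w(i).

Step i=8: Q has 8 at row 1, column 4; remove that cell from P, ejecting 8. So w(8) = 8. P is now [[1, 3, 6], [2, 4], [5], [7]].
Step i=7: Q has 7 at row 2, column 2; remove 4 from row 2 of P and reverse-bump: 4 enters row 1 and ejects 3. So w(7) = 3. P is now [[1, 4, 6], [2], [5], [7]].
Step i=6: Q has 6 at row 4, column 1; remove 7 from row 4 of P and reverse-bump: 7 enters row 3 and ejects 5; 5 enters row 2 and ejects 2; 2 enters row 1 and ejects 1. So w(6) = 1. P is now [[2, 4, 6], [5], [7]].
Step i=5: Q has 5 at row 3, column 1; remove 7 from row 3 of P and reverse-bump: 7 enters row 2 and ejects 5; 5 enters row 1 and ejects 4. So w(5) = 4. P is now [[2, 5, 6], [7]].
Step i=4: Q has 4 at row 1, column 3; remove that cell from P, ejecting 6. So w(4) = 6. P is now [[2, 5], [7]].
Step i=3: Q has 3 at row 2, column 1; remove 7 from row 2 of P and reverse-bump: 7 enters row 1 and ejects 5. So w(3) = 5. P is now [[2, 7]].
Step i=2: Q has 2 at row 1, column 2; remove that cell from P, ejecting 7. So w(2) = 7. P is now [[2]].
Step i=1: Q has 1 at row 1, column 1; remove that cell from P, ejecting 2. So w(1) = 2. P is now [].

So w = 2 7 5 6 4 1 3 8.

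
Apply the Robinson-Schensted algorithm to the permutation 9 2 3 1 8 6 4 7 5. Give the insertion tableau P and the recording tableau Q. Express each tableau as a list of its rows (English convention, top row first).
P = [[1, 3, 4, 5], [2, 6, 7], [8], [9]], Q = [[1, 3, 5, 8], [2, 6, 9], [4], [7]]

Insert each entry of the permutation into P by Schensted row insertion, recording in Q the position of each new cell.

Insert 9: appended to row 1. P = [[9]], Q = [[1]].
Insert 2: 2 bumps 9 from row 1; 9 starts row 2. P = [[2], [9]], Q = [[1], [2]].
Insert 3: appended to row 1. P = [[2, 3], [9]], Q = [[1, 3], [2]].
Insert 1: 1 bumps 2 from row 1; 2 bumps 9 from row 2; 9 starts row 3. P = [[1, 3], [2], [9]], Q = [[1, 3], [2], [4]].
Insert 8: appended to row 1. P = [[1, 3, 8], [2], [9]], Q = [[1, 3, 5], [2], [4]].
Insert 6: 6 bumps 8 from row 1; 8 appends to row 2. P = [[1, 3, 6], [2, 8], [9]], Q = [[1, 3, 5], [2, 6], [4]].
Insert 4: 4 bumps 6 from row 1; 6 bumps 8 from row 2; 8 bumps 9 from row 3; 9 starts row 4. P = [[1, 3, 4], [2, 6], [8], [9]], Q = [[1, 3, 5], [2, 6], [4], [7]].
Insert 7: appended to row 1. P = [[1, 3, 4, 7], [2, 6], [8], [9]], Q = [[1, 3, 5, 8], [2, 6], [4], [7]].
Insert 5: 5 bumps 7 from row 1; 7 appends to row 2. P = [[1, 3, 4, 5], [2, 6, 7], [8], [9]], Q = [[1, 3, 5, 8], [2, 6, 9], [4], [7]].

So P = [[1, 3, 4, 5], [2, 6, 7], [8], [9]], Q = [[1, 3, 5, 8], [2, 6, 9], [4], [7]].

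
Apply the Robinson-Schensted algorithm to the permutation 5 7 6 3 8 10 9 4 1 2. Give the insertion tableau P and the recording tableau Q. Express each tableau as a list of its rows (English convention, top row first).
Insert each entry of the permutation into P by Schensted row insertion, recording in Q the position of each new cell.

After inserting 5: P = [[5]].
After inserting 7: P = [[5, 7]].
After inserting 6: P = [[5, 6], [7]].
After inserting 3: P = [[3, 6], [5], [7]].
After inserting 8: P = [[3, 6, 8], [5], [7]].
After inserting 10: P = [[3, 6, 8, 10], [5], [7]].
After inserting 9: P = [[3, 6, 8, 9], [5, 10], [7]].
After inserting 4: P = [[3, 4, 8, 9], [5, 6], [7, 10]].
After inserting 1: P = [[1, 4, 8, 9], [3, 6], [5, 10], [7]].
After inserting 2: P = [[1, 2, 8, 9], [3, 4], [5, 6], [7, 10]].

So P = [[1, 2, 8, 9], [3, 4], [5, 6], [7, 10]], Q = [[1, 2, 5, 6], [3, 7], [4, 8], [9, 10]].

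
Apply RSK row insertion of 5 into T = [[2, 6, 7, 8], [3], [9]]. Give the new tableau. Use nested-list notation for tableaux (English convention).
In row 1, 5 replaces 6 (the leftmost entry greater than 5); 6 is bumped to row 2. 6 is appended to row 2. The new tableau is [[2, 5, 7, 8], [3, 6], [9]].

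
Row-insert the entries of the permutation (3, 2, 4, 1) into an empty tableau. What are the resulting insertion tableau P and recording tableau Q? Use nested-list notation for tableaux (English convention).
Insert each entry of the permutation into P by Schensted row insertion, recording in Q the position of each new cell.

Insert 3: appended to row 1. P = [[3]].
Insert 2: 2 bumps 3 from row 1; 3 starts row 2. P = [[2], [3]].
Insert 4: appended to row 1. P = [[2, 4], [3]].
Insert 1: 1 bumps 2 from row 1; 2 bumps 3 from row 2; 3 starts row 3. P = [[1, 4], [2], [3]].

So P = [[1, 4], [2], [3]], Q = [[1, 3], [2], [4]].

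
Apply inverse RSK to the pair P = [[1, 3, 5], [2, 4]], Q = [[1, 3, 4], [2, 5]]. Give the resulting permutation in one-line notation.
2 1 4 5 3

Reverse the RSK construction: for i from n down to 1, find the cell of Q containing i, remove the entry at that cell from P, and reverse-bump it up through P; the value ejected from row 1 is w(i).

Step i=5: Q has 5 at row 2, column 2; remove 4 from row 2 of P and reverse-bump: 4 enters row 1 and ejects 3. So w(5) = 3. P is now [[1, 4, 5], [2]].
Step i=4: Q has 4 at row 1, column 3; remove that cell from P, ejecting 5. So w(4) = 5. P is now [[1, 4], [2]].
Step i=3: Q has 3 at row 1, column 2; remove that cell from P, ejecting 4. So w(3) = 4. P is now [[1], [2]].
Step i=2: Q has 2 at row 2, column 1; remove 2 from row 2 of P and reverse-bump: 2 enters row 1 and ejects 1. So w(2) = 1. P is now [[2]].
Step i=1: Q has 1 at row 1, column 1; remove that cell from P, ejecting 2. So w(1) = 2. P is now [].

So w = 2 1 4 5 3.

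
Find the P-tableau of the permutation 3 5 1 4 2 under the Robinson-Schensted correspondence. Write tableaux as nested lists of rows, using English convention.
Insert 3: appended to row 1. P = [[3]].
Insert 5: appended to row 1. P = [[3, 5]].
Insert 1: 1 bumps 3 from row 1; 3 starts row 2. P = [[1, 5], [3]].
Insert 4: 4 bumps 5 from row 1; 5 appends to row 2. P = [[1, 4], [3, 5]].
Insert 2: 2 bumps 4 from row 1; 4 bumps 5 from row 2; 5 starts row 3. P = [[1, 2], [3, 4], [5]].

So P = [[1, 2], [3, 4], [5]].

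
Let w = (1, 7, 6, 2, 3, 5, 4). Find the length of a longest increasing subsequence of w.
4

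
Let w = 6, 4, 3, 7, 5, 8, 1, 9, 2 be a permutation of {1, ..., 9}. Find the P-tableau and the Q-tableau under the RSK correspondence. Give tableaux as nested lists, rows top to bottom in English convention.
Insert each entry of the permutation into P by Schensted row insertion, recording in Q the position of each new cell.

Insert 6: appended to row 1. P = [[6]], Q = [[1]].
Insert 4: 4 bumps 6 from row 1; 6 starts row 2. P = [[4], [6]], Q = [[1], [2]].
Insert 3: 3 bumps 4 from row 1; 4 bumps 6 from row 2; 6 starts row 3. P = [[3], [4], [6]], Q = [[1], [2], [3]].
Insert 7: appended to row 1. P = [[3, 7], [4], [6]], Q = [[1, 4], [2], [3]].
Insert 5: 5 bumps 7 from row 1; 7 appends to row 2. P = [[3, 5], [4, 7], [6]], Q = [[1, 4], [2, 5], [3]].
Insert 8: appended to row 1. P = [[3, 5, 8], [4, 7], [6]], Q = [[1, 4, 6], [2, 5], [3]].
Insert 1: 1 bumps 3 from row 1; 3 bumps 4 from row 2; 4 bumps 6 from row 3; 6 starts row 4. P = [[1, 5, 8], [3, 7], [4], [6]], Q = [[1, 4, 6], [2, 5], [3], [7]].
Insert 9: appended to row 1. P = [[1, 5, 8, 9], [3, 7], [4], [6]], Q = [[1, 4, 6, 8], [2, 5], [3], [7]].
Insert 2: 2 bumps 5 from row 1; 5 bumps 7 from row 2; 7 appends to row 3. P = [[1, 2, 8, 9], [3, 5], [4, 7], [6]], Q = [[1, 4, 6, 8], [2, 5], [3, 9], [7]].

So P = [[1, 2, 8, 9], [3, 5], [4, 7], [6]], Q = [[1, 4, 6, 8], [2, 5], [3, 9], [7]].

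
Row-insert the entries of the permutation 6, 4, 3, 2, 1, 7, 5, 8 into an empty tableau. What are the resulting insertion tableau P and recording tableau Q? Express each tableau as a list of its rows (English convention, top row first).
Insert each entry of the permutation into P by Schensted row insertion, recording in Q the position of each new cell.

Insert 6: appended to row 1. P = [[6]].
Insert 4: 4 bumps 6 from row 1; 6 starts row 2. P = [[4], [6]].
Insert 3: 3 bumps 4 from row 1; 4 bumps 6 from row 2; 6 starts row 3. P = [[3], [4], [6]].
Insert 2: 2 bumps 3 from row 1; 3 bumps 4 from row 2; 4 bumps 6 from row 3; 6 starts row 4. P = [[2], [3], [4], [6]].
Insert 1: 1 bumps 2 from row 1; 2 bumps 3 from row 2; 3 bumps 4 from row 3; 4 bumps 6 from row 4; 6 starts row 5. P = [[1], [2], [3], [4], [6]].
Insert 7: appended to row 1. P = [[1, 7], [2], [3], [4], [6]].
Insert 5: 5 bumps 7 from row 1; 7 appends to row 2. P = [[1, 5], [2, 7], [3], [4], [6]].
Insert 8: appended to row 1. P = [[1, 5, 8], [2, 7], [3], [4], [6]].

So P = [[1, 5, 8], [2, 7], [3], [4], [6]], Q = [[1, 6, 8], [2, 7], [3], [4], [5]].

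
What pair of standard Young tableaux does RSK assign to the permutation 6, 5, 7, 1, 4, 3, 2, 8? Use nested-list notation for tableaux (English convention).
P = [[1, 2, 8], [3, 7], [4], [5], [6]], Q = [[1, 3, 8], [2, 5], [4], [6], [7]]

Insert each entry of the permutation into P by Schensted row insertion, recording in Q the position of each new cell.

Insert 6: appended to row 1. P = [[6]], Q = [[1]].
Insert 5: 5 bumps 6 from row 1; 6 starts row 2. P = [[5], [6]], Q = [[1], [2]].
Insert 7: appended to row 1. P = [[5, 7], [6]], Q = [[1, 3], [2]].
Insert 1: 1 bumps 5 from row 1; 5 bumps 6 from row 2; 6 starts row 3. P = [[1, 7], [5], [6]], Q = [[1, 3], [2], [4]].
Insert 4: 4 bumps 7 from row 1; 7 appends to row 2. P = [[1, 4], [5, 7], [6]], Q = [[1, 3], [2, 5], [4]].
Insert 3: 3 bumps 4 from row 1; 4 bumps 5 from row 2; 5 bumps 6 from row 3; 6 starts row 4. P = [[1, 3], [4, 7], [5], [6]], Q = [[1, 3], [2, 5], [4], [6]].
Insert 2: 2 bumps 3 from row 1; 3 bumps 4 from row 2; 4 bumps 5 from row 3; 5 bumps 6 from row 4; 6 starts row 5. P = [[1, 2], [3, 7], [4], [5], [6]], Q = [[1, 3], [2, 5], [4], [6], [7]].
Insert 8: appended to row 1. P = [[1, 2, 8], [3, 7], [4], [5], [6]], Q = [[1, 3, 8], [2, 5], [4], [6], [7]].

So P = [[1, 2, 8], [3, 7], [4], [5], [6]], Q = [[1, 3, 8], [2, 5], [4], [6], [7]].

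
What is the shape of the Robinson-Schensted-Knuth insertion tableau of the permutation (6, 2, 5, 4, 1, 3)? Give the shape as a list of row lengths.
[2, 2, 1, 1]

Row-insert each entry into an empty tableau.

After inserting 6: P = [[6]].
After inserting 2: P = [[2], [6]].
After inserting 5: P = [[2, 5], [6]].
After inserting 4: P = [[2, 4], [5], [6]].
After inserting 1: P = [[1, 4], [2], [5], [6]].
After inserting 3: P = [[1, 3], [2, 4], [5], [6]].

The final insertion tableau P = [[1, 3], [2, 4], [5], [6]] has shape [2, 2, 1, 1].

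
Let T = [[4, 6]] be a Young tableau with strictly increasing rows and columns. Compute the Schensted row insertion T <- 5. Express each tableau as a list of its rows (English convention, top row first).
In row 1, 5 replaces 6 (the leftmost entry greater than 5); 6 is bumped to row 2. 6 starts a new row 2. The new tableau is [[4, 5], [6]].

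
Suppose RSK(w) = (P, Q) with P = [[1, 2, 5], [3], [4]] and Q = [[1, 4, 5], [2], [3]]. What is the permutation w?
4 3 1 2 5

Reverse the RSK construction: for i from n down to 1, find the cell of Q containing i, remove the entry at that cell from P, and reverse-bump it up through P; the value ejected from row 1 is w(i).

Step i=5: Q has 5 at row 1, column 3; remove that cell from P, ejecting 5. So w(5) = 5. P is now [[1, 2], [3], [4]].
Step i=4: Q has 4 at row 1, column 2; remove that cell from P, ejecting 2. So w(4) = 2. P is now [[1], [3], [4]].
Step i=3: Q has 3 at row 3, column 1; remove 4 from row 3 of P and reverse-bump: 4 enters row 2 and ejects 3; 3 enters row 1 and ejects 1. So w(3) = 1. P is now [[3], [4]].
Step i=2: Q has 2 at row 2, column 1; remove 4 from row 2 of P and reverse-bump: 4 enters row 1 and ejects 3. So w(2) = 3. P is now [[4]].
Step i=1: Q has 1 at row 1, column 1; remove that cell from P, ejecting 4. So w(1) = 4. P is now [].

So w = 4 3 1 2 5.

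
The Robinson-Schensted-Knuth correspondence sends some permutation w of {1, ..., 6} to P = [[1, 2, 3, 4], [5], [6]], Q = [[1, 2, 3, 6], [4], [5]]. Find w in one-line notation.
1 2 6 5 3 4

Reverse the RSK construction: for i from n down to 1, find the cell of Q containing i, remove the entry at that cell from P, and reverse-bump it up through P; the value ejected from row 1 is w(i).

Step i=6: Q has 6 at row 1, column 4; remove that cell from P, ejecting 4. So w(6) = 4. P is now [[1, 2, 3], [5], [6]].
Step i=5: Q has 5 at row 3, column 1; remove 6 from row 3 of P and reverse-bump: 6 enters row 2 and ejects 5; 5 enters row 1 and ejects 3. So w(5) = 3. P is now [[1, 2, 5], [6]].
Step i=4: Q has 4 at row 2, column 1; remove 6 from row 2 of P and reverse-bump: 6 enters row 1 and ejects 5. So w(4) = 5. P is now [[1, 2, 6]].
Step i=3: Q has 3 at row 1, column 3; remove that cell from P, ejecting 6. So w(3) = 6. P is now [[1, 2]].
Step i=2: Q has 2 at row 1, column 2; remove that cell from P, ejecting 2. So w(2) = 2. P is now [[1]].
Step i=1: Q has 1 at row 1, column 1; remove that cell from P, ejecting 1. So w(1) = 1. P is now [].

So w = 1 2 6 5 3 4.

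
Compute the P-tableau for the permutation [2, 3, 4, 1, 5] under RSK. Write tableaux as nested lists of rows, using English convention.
P = [[1, 3, 4, 5], [2]]

Insert 2: appended to row 1. P = [[2]].
Insert 3: appended to row 1. P = [[2, 3]].
Insert 4: appended to row 1. P = [[2, 3, 4]].
Insert 1: 1 bumps 2 from row 1; 2 starts row 2. P = [[1, 3, 4], [2]].
Insert 5: appended to row 1. P = [[1, 3, 4, 5], [2]].

So P = [[1, 3, 4, 5], [2]].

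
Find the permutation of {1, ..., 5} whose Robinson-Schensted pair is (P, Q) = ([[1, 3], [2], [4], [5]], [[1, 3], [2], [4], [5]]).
Reverse RSK: for i = n, n-1, ..., 1, locate i in Q, remove the corresponding corner cell from P, and reverse-bump its entry up through P; the value ejected from row 1 is w(i).

So w = 5 2 4 3 1.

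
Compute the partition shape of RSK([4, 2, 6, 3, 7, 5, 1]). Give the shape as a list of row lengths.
Row-insert each entry into an empty tableau.

After inserting 4: P = [[4]].
After inserting 2: P = [[2], [4]].
After inserting 6: P = [[2, 6], [4]].
After inserting 3: P = [[2, 3], [4, 6]].
After inserting 7: P = [[2, 3, 7], [4, 6]].
After inserting 5: P = [[2, 3, 5], [4, 6, 7]].
After inserting 1: P = [[1, 3, 5], [2, 6, 7], [4]].

The final insertion tableau P = [[1, 3, 5], [2, 6, 7], [4]] has shape [3, 3, 1].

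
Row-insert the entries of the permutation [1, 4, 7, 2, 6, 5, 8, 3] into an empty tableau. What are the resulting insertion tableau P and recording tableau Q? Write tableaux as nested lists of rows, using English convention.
Insert each entry of the permutation into P by Schensted row insertion, recording in Q the position of each new cell.

Insert 1: appended to row 1. P = [[1]].
Insert 4: appended to row 1. P = [[1, 4]].
Insert 7: appended to row 1. P = [[1, 4, 7]].
Insert 2: 2 bumps 4 from row 1; 4 starts row 2. P = [[1, 2, 7], [4]].
Insert 6: 6 bumps 7 from row 1; 7 appends to row 2. P = [[1, 2, 6], [4, 7]].
Insert 5: 5 bumps 6 from row 1; 6 bumps 7 from row 2; 7 starts row 3. P = [[1, 2, 5], [4, 6], [7]].
Insert 8: appended to row 1. P = [[1, 2, 5, 8], [4, 6], [7]].
Insert 3: 3 bumps 5 from row 1; 5 bumps 6 from row 2; 6 bumps 7 from row 3; 7 starts row 4. P = [[1, 2, 3, 8], [4, 5], [6], [7]].

So P = [[1, 2, 3, 8], [4, 5], [6], [7]], Q = [[1, 2, 3, 7], [4, 5], [6], [8]].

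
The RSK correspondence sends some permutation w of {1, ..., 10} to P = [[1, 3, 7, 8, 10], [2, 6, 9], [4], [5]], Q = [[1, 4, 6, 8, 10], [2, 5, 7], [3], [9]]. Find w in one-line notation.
5 4 2 6 3 9 7 8 1 10

Reverse RSK: for i = n, n-1, ..., 1, locate i in Q, remove the corresponding corner cell from P, and reverse-bump its entry up through P; the value ejected from row 1 is w(i).

So w = 5 4 2 6 3 9 7 8 1 10.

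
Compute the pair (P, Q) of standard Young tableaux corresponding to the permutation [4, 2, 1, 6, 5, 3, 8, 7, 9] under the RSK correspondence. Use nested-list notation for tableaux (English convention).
Insert each entry of the permutation into P by Schensted row insertion, recording in Q the position of each new cell.

Insert 4: appended to row 1. P = [[4]], Q = [[1]].
Insert 2: 2 bumps 4 from row 1; 4 starts row 2. P = [[2], [4]], Q = [[1], [2]].
Insert 1: 1 bumps 2 from row 1; 2 bumps 4 from row 2; 4 starts row 3. P = [[1], [2], [4]], Q = [[1], [2], [3]].
Insert 6: appended to row 1. P = [[1, 6], [2], [4]], Q = [[1, 4], [2], [3]].
Insert 5: 5 bumps 6 from row 1; 6 appends to row 2. P = [[1, 5], [2, 6], [4]], Q = [[1, 4], [2, 5], [3]].
Insert 3: 3 bumps 5 from row 1; 5 bumps 6 from row 2; 6 appends to row 3. P = [[1, 3], [2, 5], [4, 6]], Q = [[1, 4], [2, 5], [3, 6]].
Insert 8: appended to row 1. P = [[1, 3, 8], [2, 5], [4, 6]], Q = [[1, 4, 7], [2, 5], [3, 6]].
Insert 7: 7 bumps 8 from row 1; 8 appends to row 2. P = [[1, 3, 7], [2, 5, 8], [4, 6]], Q = [[1, 4, 7], [2, 5, 8], [3, 6]].
Insert 9: appended to row 1. P = [[1, 3, 7, 9], [2, 5, 8], [4, 6]], Q = [[1, 4, 7, 9], [2, 5, 8], [3, 6]].

So P = [[1, 3, 7, 9], [2, 5, 8], [4, 6]], Q = [[1, 4, 7, 9], [2, 5, 8], [3, 6]].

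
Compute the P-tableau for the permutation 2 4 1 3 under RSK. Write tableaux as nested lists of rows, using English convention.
P = [[1, 3], [2, 4]]

Insert 2: appended to row 1. P = [[2]].
Insert 4: appended to row 1. P = [[2, 4]].
Insert 1: 1 bumps 2 from row 1; 2 starts row 2. P = [[1, 4], [2]].
Insert 3: 3 bumps 4 from row 1; 4 appends to row 2. P = [[1, 3], [2, 4]].

So P = [[1, 3], [2, 4]].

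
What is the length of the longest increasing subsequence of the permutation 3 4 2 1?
2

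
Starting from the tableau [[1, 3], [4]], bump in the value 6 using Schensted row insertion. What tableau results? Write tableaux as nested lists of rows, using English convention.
6 is larger than every entry of row 1, so it is appended to row 1. The new tableau is [[1, 3, 6], [4]].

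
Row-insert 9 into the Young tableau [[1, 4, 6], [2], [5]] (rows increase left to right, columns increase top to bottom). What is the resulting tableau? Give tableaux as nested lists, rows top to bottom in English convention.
[[1, 4, 6, 9], [2], [5]]

9 is larger than every entry of row 1, so it is appended to row 1. The new tableau is [[1, 4, 6, 9], [2], [5]].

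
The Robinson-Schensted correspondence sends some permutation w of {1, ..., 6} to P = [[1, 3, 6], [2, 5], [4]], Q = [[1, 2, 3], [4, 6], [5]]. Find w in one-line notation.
4 5 6 2 1 3

Reverse the RSK construction: for i from n down to 1, find the cell of Q containing i, remove the entry at that cell from P, and reverse-bump it up through P; the value ejected from row 1 is w(i).

Step i=6: Q has 6 at row 2, column 2; remove 5 from row 2 of P and reverse-bump: 5 enters row 1 and ejects 3. So w(6) = 3. P is now [[1, 5, 6], [2], [4]].
Step i=5: Q has 5 at row 3, column 1; remove 4 from row 3 of P and reverse-bump: 4 enters row 2 and ejects 2; 2 enters row 1 and ejects 1. So w(5) = 1. P is now [[2, 5, 6], [4]].
Step i=4: Q has 4 at row 2, column 1; remove 4 from row 2 of P and reverse-bump: 4 enters row 1 and ejects 2. So w(4) = 2. P is now [[4, 5, 6]].
Step i=3: Q has 3 at row 1, column 3; remove that cell from P, ejecting 6. So w(3) = 6. P is now [[4, 5]].
Step i=2: Q has 2 at row 1, column 2; remove that cell from P, ejecting 5. So w(2) = 5. P is now [[4]].
Step i=1: Q has 1 at row 1, column 1; remove that cell from P, ejecting 4. So w(1) = 4. P is now [].

So w = 4 5 6 2 1 3.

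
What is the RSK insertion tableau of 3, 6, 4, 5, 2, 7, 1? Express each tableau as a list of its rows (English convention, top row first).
Insert 3: appended to row 1. P = [[3]].
Insert 6: appended to row 1. P = [[3, 6]].
Insert 4: 4 bumps 6 from row 1; 6 starts row 2. P = [[3, 4], [6]].
Insert 5: appended to row 1. P = [[3, 4, 5], [6]].
Insert 2: 2 bumps 3 from row 1; 3 bumps 6 from row 2; 6 starts row 3. P = [[2, 4, 5], [3], [6]].
Insert 7: appended to row 1. P = [[2, 4, 5, 7], [3], [6]].
Insert 1: 1 bumps 2 from row 1; 2 bumps 3 from row 2; 3 bumps 6 from row 3; 6 starts row 4. P = [[1, 4, 5, 7], [2], [3], [6]].

So P = [[1, 4, 5, 7], [2], [3], [6]].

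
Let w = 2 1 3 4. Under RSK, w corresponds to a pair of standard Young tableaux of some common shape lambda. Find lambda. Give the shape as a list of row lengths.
RSK row insertion gives P = [[1, 3, 4], [2]], which has shape [3, 1].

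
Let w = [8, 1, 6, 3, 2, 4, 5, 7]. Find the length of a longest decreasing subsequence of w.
4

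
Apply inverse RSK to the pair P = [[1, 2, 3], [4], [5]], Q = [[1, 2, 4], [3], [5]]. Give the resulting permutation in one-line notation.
Reverse RSK: for i = n, n-1, ..., 1, locate i in Q, remove the corresponding corner cell from P, and reverse-bump its entry up through P; the value ejected from row 1 is w(i).

So w = 1 5 2 4 3.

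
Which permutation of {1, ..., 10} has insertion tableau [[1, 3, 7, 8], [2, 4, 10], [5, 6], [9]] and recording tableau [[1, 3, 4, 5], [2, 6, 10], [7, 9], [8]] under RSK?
5 2 6 9 10 7 4 1 3 8

Reverse the RSK construction: for i from n down to 1, find the cell of Q containing i, remove the entry at that cell from P, and reverse-bump it up through P; the value ejected from row 1 is w(i).

Step i=10: Q has 10 at row 2, column 3; remove 10 from row 2 of P and reverse-bump: 10 enters row 1 and ejects 8. So w(10) = 8. P is now [[1, 3, 7, 10], [2, 4], [5, 6], [9]].
Step i=9: Q has 9 at row 3, column 2; remove 6 from row 3 of P and reverse-bump: 6 enters row 2 and ejects 4; 4 enters row 1 and ejects 3. So w(9) = 3. P is now [[1, 4, 7, 10], [2, 6], [5], [9]].
Step i=8: Q has 8 at row 4, column 1; remove 9 from row 4 of P and reverse-bump: 9 enters row 3 and ejects 5; 5 enters row 2 and ejects 2; 2 enters row 1 and ejects 1. So w(8) = 1. P is now [[2, 4, 7, 10], [5, 6], [9]].
Step i=7: Q has 7 at row 3, column 1; remove 9 from row 3 of P and reverse-bump: 9 enters row 2 and ejects 6; 6 enters row 1 and ejects 4. So w(7) = 4. P is now [[2, 6, 7, 10], [5, 9]].
Step i=6: Q has 6 at row 2, column 2; remove 9 from row 2 of P and reverse-bump: 9 enters row 1 and ejects 7. So w(6) = 7. P is now [[2, 6, 9, 10], [5]].
Step i=5: Q has 5 at row 1, column 4; remove that cell from P, ejecting 10. So w(5) = 10. P is now [[2, 6, 9], [5]].
Step i=4: Q has 4 at row 1, column 3; remove that cell from P, ejecting 9. So w(4) = 9. P is now [[2, 6], [5]].
Step i=3: Q has 3 at row 1, column 2; remove that cell from P, ejecting 6. So w(3) = 6. P is now [[2], [5]].
Step i=2: Q has 2 at row 2, column 1; remove 5 from row 2 of P and reverse-bump: 5 enters row 1 and ejects 2. So w(2) = 2. P is now [[5]].
Step i=1: Q has 1 at row 1, column 1; remove that cell from P, ejecting 5. So w(1) = 5. P is now [].

So w = 5 2 6 9 10 7 4 1 3 8.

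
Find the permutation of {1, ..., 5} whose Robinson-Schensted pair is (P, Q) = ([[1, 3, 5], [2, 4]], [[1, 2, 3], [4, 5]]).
Reverse the RSK construction: for i from n down to 1, find the cell of Q containing i, remove the entry at that cell from P, and reverse-bump it up through P; the value ejected from row 1 is w(i).

Step i=5: Q has 5 at row 2, column 2; remove 4 from row 2 of P and reverse-bump: 4 enters row 1 and ejects 3. So w(5) = 3. P is now [[1, 4, 5], [2]].
Step i=4: Q has 4 at row 2, column 1; remove 2 from row 2 of P and reverse-bump: 2 enters row 1 and ejects 1. So w(4) = 1. P is now [[2, 4, 5]].
Step i=3: Q has 3 at row 1, column 3; remove that cell from P, ejecting 5. So w(3) = 5. P is now [[2, 4]].
Step i=2: Q has 2 at row 1, column 2; remove that cell from P, ejecting 4. So w(2) = 4. P is now [[2]].
Step i=1: Q has 1 at row 1, column 1; remove that cell from P, ejecting 2. So w(1) = 2. P is now [].

So w = 2 4 5 1 3.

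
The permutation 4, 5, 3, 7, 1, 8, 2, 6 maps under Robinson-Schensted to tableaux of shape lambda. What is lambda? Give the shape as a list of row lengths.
[4, 3, 1]

RSK row insertion gives P = [[1, 2, 6, 8], [3, 5, 7], [4]], which has shape [4, 3, 1].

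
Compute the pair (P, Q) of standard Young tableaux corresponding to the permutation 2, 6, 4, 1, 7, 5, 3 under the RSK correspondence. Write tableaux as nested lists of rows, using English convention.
P = [[1, 3, 5], [2, 4], [6, 7]], Q = [[1, 2, 5], [3, 6], [4, 7]]

Insert each entry of the permutation into P by Schensted row insertion, recording in Q the position of each new cell.

Insert 2: appended to row 1. P = [[2]].
Insert 6: appended to row 1. P = [[2, 6]].
Insert 4: 4 bumps 6 from row 1; 6 starts row 2. P = [[2, 4], [6]].
Insert 1: 1 bumps 2 from row 1; 2 bumps 6 from row 2; 6 starts row 3. P = [[1, 4], [2], [6]].
Insert 7: appended to row 1. P = [[1, 4, 7], [2], [6]].
Insert 5: 5 bumps 7 from row 1; 7 appends to row 2. P = [[1, 4, 5], [2, 7], [6]].
Insert 3: 3 bumps 4 from row 1; 4 bumps 7 from row 2; 7 appends to row 3. P = [[1, 3, 5], [2, 4], [6, 7]].

So P = [[1, 3, 5], [2, 4], [6, 7]], Q = [[1, 2, 5], [3, 6], [4, 7]].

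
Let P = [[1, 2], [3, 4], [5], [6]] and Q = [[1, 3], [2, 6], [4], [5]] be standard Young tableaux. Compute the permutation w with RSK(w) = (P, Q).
Reverse the RSK construction: for i from n down to 1, find the cell of Q containing i, remove the entry at that cell from P, and reverse-bump it up through P; the value ejected from row 1 is w(i).

Step i=6: Q has 6 at row 2, column 2; remove 4 from row 2 of P and reverse-bump: 4 enters row 1 and ejects 2. So w(6) = 2. P is now [[1, 4], [3], [5], [6]].
Step i=5: Q has 5 at row 4, column 1; remove 6 from row 4 of P and reverse-bump: 6 enters row 3 and ejects 5; 5 enters row 2 and ejects 3; 3 enters row 1 and ejects 1. So w(5) = 1. P is now [[3, 4], [5], [6]].
Step i=4: Q has 4 at row 3, column 1; remove 6 from row 3 of P and reverse-bump: 6 enters row 2 and ejects 5; 5 enters row 1 and ejects 4. So w(4) = 4. P is now [[3, 5], [6]].
Step i=3: Q has 3 at row 1, column 2; remove that cell from P, ejecting 5. So w(3) = 5. P is now [[3], [6]].
Step i=2: Q has 2 at row 2, column 1; remove 6 from row 2 of P and reverse-bump: 6 enters row 1 and ejects 3. So w(2) = 3. P is now [[6]].
Step i=1: Q has 1 at row 1, column 1; remove that cell from P, ejecting 6. So w(1) = 6. P is now [].

So w = 6 3 5 4 1 2.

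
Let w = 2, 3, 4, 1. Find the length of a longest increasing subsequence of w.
3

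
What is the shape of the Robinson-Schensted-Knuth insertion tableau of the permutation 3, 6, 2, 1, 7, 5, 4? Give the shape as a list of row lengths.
[3, 2, 2]

Row-insert each entry into an empty tableau.

After inserting 3: P = [[3]].
After inserting 6: P = [[3, 6]].
After inserting 2: P = [[2, 6], [3]].
After inserting 1: P = [[1, 6], [2], [3]].
After inserting 7: P = [[1, 6, 7], [2], [3]].
After inserting 5: P = [[1, 5, 7], [2, 6], [3]].
After inserting 4: P = [[1, 4, 7], [2, 5], [3, 6]].

The final insertion tableau P = [[1, 4, 7], [2, 5], [3, 6]] has shape [3, 2, 2].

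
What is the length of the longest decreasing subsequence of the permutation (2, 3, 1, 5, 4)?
2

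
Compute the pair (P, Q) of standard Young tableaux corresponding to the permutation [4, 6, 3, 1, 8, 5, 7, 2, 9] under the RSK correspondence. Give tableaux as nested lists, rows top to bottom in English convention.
Insert each entry of the permutation into P by Schensted row insertion, recording in Q the position of each new cell.

After inserting 4: P = [[4]].
After inserting 6: P = [[4, 6]].
After inserting 3: P = [[3, 6], [4]].
After inserting 1: P = [[1, 6], [3], [4]].
After inserting 8: P = [[1, 6, 8], [3], [4]].
After inserting 5: P = [[1, 5, 8], [3, 6], [4]].
After inserting 7: P = [[1, 5, 7], [3, 6, 8], [4]].
After inserting 2: P = [[1, 2, 7], [3, 5, 8], [4, 6]].
After inserting 9: P = [[1, 2, 7, 9], [3, 5, 8], [4, 6]].

So P = [[1, 2, 7, 9], [3, 5, 8], [4, 6]], Q = [[1, 2, 5, 9], [3, 6, 7], [4, 8]].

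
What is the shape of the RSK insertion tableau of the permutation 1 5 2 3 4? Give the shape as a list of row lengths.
[4, 1]

Row-insert each entry into an empty tableau.

After inserting 1: P = [[1]].
After inserting 5: P = [[1, 5]].
After inserting 2: P = [[1, 2], [5]].
After inserting 3: P = [[1, 2, 3], [5]].
After inserting 4: P = [[1, 2, 3, 4], [5]].

The final insertion tableau P = [[1, 2, 3, 4], [5]] has shape [4, 1].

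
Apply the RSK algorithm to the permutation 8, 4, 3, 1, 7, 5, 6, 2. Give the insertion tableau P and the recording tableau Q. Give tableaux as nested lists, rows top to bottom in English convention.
Insert each entry of the permutation into P by Schensted row insertion, recording in Q the position of each new cell.

After inserting 8: P = [[8]].
After inserting 4: P = [[4], [8]].
After inserting 3: P = [[3], [4], [8]].
After inserting 1: P = [[1], [3], [4], [8]].
After inserting 7: P = [[1, 7], [3], [4], [8]].
After inserting 5: P = [[1, 5], [3, 7], [4], [8]].
After inserting 6: P = [[1, 5, 6], [3, 7], [4], [8]].
After inserting 2: P = [[1, 2, 6], [3, 5], [4, 7], [8]].

So P = [[1, 2, 6], [3, 5], [4, 7], [8]], Q = [[1, 5, 7], [2, 6], [3, 8], [4]].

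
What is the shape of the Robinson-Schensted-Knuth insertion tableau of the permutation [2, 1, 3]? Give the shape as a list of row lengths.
Row-insert each entry into an empty tableau.

After inserting 2: P = [[2]].
After inserting 1: P = [[1], [2]].
After inserting 3: P = [[1, 3], [2]].

The final insertion tableau P = [[1, 3], [2]] has shape [2, 1].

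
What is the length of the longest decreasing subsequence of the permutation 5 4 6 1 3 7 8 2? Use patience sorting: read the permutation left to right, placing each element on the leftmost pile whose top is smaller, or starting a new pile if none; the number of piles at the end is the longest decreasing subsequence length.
5: new pile. tops = [5]
4: new pile. tops = [5, 4]
6: onto pile 1 (replacing 5). tops = [6, 4]
1: new pile. tops = [6, 4, 1]
3: onto pile 3 (replacing 1). tops = [6, 4, 3]
7: onto pile 1 (replacing 6). tops = [7, 4, 3]
8: onto pile 1 (replacing 7). tops = [8, 4, 3]
2: new pile. tops = [8, 4, 3, 2]

4 piles, so the longest decreasing subsequence has length 4.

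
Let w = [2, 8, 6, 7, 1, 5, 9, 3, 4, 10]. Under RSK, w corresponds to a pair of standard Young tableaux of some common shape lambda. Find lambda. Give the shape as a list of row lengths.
[5, 3, 1, 1]

Row-insert each entry into an empty tableau.

After inserting 2: P = [[2]].
After inserting 8: P = [[2, 8]].
After inserting 6: P = [[2, 6], [8]].
After inserting 7: P = [[2, 6, 7], [8]].
After inserting 1: P = [[1, 6, 7], [2], [8]].
After inserting 5: P = [[1, 5, 7], [2, 6], [8]].
After inserting 9: P = [[1, 5, 7, 9], [2, 6], [8]].
After inserting 3: P = [[1, 3, 7, 9], [2, 5], [6], [8]].
After inserting 4: P = [[1, 3, 4, 9], [2, 5, 7], [6], [8]].
After inserting 10: P = [[1, 3, 4, 9, 10], [2, 5, 7], [6], [8]].

The final insertion tableau P = [[1, 3, 4, 9, 10], [2, 5, 7], [6], [8]] has shape [5, 3, 1, 1].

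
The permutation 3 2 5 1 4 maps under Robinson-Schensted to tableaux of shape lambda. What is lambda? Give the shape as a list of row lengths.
RSK row insertion gives P = [[1, 4], [2, 5], [3]], which has shape [2, 2, 1].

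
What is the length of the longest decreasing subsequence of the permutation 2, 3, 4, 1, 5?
2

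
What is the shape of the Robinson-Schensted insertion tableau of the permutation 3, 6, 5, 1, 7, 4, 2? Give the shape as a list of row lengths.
[3, 2, 1, 1]

RSK row insertion gives P = [[1, 2, 7], [3, 4], [5], [6]], which has shape [3, 2, 1, 1].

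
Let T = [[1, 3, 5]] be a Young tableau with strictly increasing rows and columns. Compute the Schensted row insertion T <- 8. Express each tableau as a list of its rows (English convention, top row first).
8 is larger than every entry of row 1, so it is appended to row 1. The new tableau is [[1, 3, 5, 8]].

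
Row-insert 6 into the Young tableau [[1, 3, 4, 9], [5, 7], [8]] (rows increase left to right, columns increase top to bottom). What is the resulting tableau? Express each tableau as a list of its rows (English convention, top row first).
[[1, 3, 4, 6], [5, 7, 9], [8]]

In row 1, 6 replaces 9 (the leftmost entry greater than 6); 9 is bumped to row 2. 9 is appended to row 2. The new tableau is [[1, 3, 4, 6], [5, 7, 9], [8]].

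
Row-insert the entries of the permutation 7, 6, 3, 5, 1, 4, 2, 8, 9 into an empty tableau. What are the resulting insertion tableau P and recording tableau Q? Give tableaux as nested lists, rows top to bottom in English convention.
P = [[1, 2, 8, 9], [3, 4], [5], [6], [7]], Q = [[1, 4, 8, 9], [2, 6], [3], [5], [7]]

Insert each entry of the permutation into P by Schensted row insertion, recording in Q the position of each new cell.

Insert 7: appended to row 1. P = [[7]].
Insert 6: 6 bumps 7 from row 1; 7 starts row 2. P = [[6], [7]].
Insert 3: 3 bumps 6 from row 1; 6 bumps 7 from row 2; 7 starts row 3. P = [[3], [6], [7]].
Insert 5: appended to row 1. P = [[3, 5], [6], [7]].
Insert 1: 1 bumps 3 from row 1; 3 bumps 6 from row 2; 6 bumps 7 from row 3; 7 starts row 4. P = [[1, 5], [3], [6], [7]].
Insert 4: 4 bumps 5 from row 1; 5 appends to row 2. P = [[1, 4], [3, 5], [6], [7]].
Insert 2: 2 bumps 4 from row 1; 4 bumps 5 from row 2; 5 bumps 6 from row 3; 6 bumps 7 from row 4; 7 starts row 5. P = [[1, 2], [3, 4], [5], [6], [7]].
Insert 8: appended to row 1. P = [[1, 2, 8], [3, 4], [5], [6], [7]].
Insert 9: appended to row 1. P = [[1, 2, 8, 9], [3, 4], [5], [6], [7]].

So P = [[1, 2, 8, 9], [3, 4], [5], [6], [7]], Q = [[1, 4, 8, 9], [2, 6], [3], [5], [7]].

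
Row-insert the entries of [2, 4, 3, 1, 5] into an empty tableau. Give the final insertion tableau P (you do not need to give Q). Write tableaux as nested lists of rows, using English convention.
Insert 2: appended to row 1. P = [[2]].
Insert 4: appended to row 1. P = [[2, 4]].
Insert 3: 3 bumps 4 from row 1; 4 starts row 2. P = [[2, 3], [4]].
Insert 1: 1 bumps 2 from row 1; 2 bumps 4 from row 2; 4 starts row 3. P = [[1, 3], [2], [4]].
Insert 5: appended to row 1. P = [[1, 3, 5], [2], [4]].

So P = [[1, 3, 5], [2], [4]].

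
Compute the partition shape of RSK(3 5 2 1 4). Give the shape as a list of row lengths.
[2, 2, 1]

RSK row insertion gives P = [[1, 4], [2, 5], [3]], which has shape [2, 2, 1].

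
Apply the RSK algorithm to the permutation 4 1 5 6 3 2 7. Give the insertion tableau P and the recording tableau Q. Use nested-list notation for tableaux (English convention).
P = [[1, 2, 6, 7], [3, 5], [4]], Q = [[1, 3, 4, 7], [2, 5], [6]]

Insert each entry of the permutation into P by Schensted row insertion, recording in Q the position of each new cell.

After inserting 4: P = [[4]].
After inserting 1: P = [[1], [4]].
After inserting 5: P = [[1, 5], [4]].
After inserting 6: P = [[1, 5, 6], [4]].
After inserting 3: P = [[1, 3, 6], [4, 5]].
After inserting 2: P = [[1, 2, 6], [3, 5], [4]].
After inserting 7: P = [[1, 2, 6, 7], [3, 5], [4]].

So P = [[1, 2, 6, 7], [3, 5], [4]], Q = [[1, 3, 4, 7], [2, 5], [6]].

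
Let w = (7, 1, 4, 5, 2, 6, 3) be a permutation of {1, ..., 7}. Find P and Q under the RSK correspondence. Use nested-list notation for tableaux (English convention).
P = [[1, 2, 3, 6], [4, 5], [7]], Q = [[1, 3, 4, 6], [2, 7], [5]]

Insert each entry of the permutation into P by Schensted row insertion, recording in Q the position of each new cell.

Insert 7: appended to row 1. P = [[7]].
Insert 1: 1 bumps 7 from row 1; 7 starts row 2. P = [[1], [7]].
Insert 4: appended to row 1. P = [[1, 4], [7]].
Insert 5: appended to row 1. P = [[1, 4, 5], [7]].
Insert 2: 2 bumps 4 from row 1; 4 bumps 7 from row 2; 7 starts row 3. P = [[1, 2, 5], [4], [7]].
Insert 6: appended to row 1. P = [[1, 2, 5, 6], [4], [7]].
Insert 3: 3 bumps 5 from row 1; 5 appends to row 2. P = [[1, 2, 3, 6], [4, 5], [7]].

So P = [[1, 2, 3, 6], [4, 5], [7]], Q = [[1, 3, 4, 6], [2, 7], [5]].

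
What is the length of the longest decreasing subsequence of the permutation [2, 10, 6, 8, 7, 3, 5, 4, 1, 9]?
6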